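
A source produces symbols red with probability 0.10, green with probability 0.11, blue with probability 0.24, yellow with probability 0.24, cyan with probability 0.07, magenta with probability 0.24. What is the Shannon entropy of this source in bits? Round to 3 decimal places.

H = −Σ pᵢ log₂ pᵢ.
−0.10·log₂(0.10) = 0.3322
−0.11·log₂(0.11) = 0.3503
−0.24·log₂(0.24) = 0.4941
−0.24·log₂(0.24) = 0.4941
−0.07·log₂(0.07) = 0.2686
−0.24·log₂(0.24) = 0.4941
Sum ≈ 2.4334 → 2.433 bits.

2.433 bits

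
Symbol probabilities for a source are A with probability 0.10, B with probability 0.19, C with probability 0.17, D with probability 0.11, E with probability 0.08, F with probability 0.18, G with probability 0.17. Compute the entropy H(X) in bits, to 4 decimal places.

2.7437 bits

H = −Σ pᵢ log₂ pᵢ.
−0.10·log₂(0.10) = 0.3322
−0.19·log₂(0.19) = 0.4552
−0.17·log₂(0.17) = 0.4346
−0.11·log₂(0.11) = 0.3503
−0.08·log₂(0.08) = 0.2915
−0.18·log₂(0.18) = 0.4453
−0.17·log₂(0.17) = 0.4346
Sum ≈ 2.7437 → 2.7437 bits.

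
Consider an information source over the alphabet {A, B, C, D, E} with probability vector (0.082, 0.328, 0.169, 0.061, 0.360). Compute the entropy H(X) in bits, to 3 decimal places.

H = −Σ pᵢ log₂ pᵢ.
−0.082·log₂(0.082) = 0.2959
−0.328·log₂(0.328) = 0.5275
−0.169·log₂(0.169) = 0.4335
−0.061·log₂(0.061) = 0.2461
−0.360·log₂(0.360) = 0.5306
Sum ≈ 2.0336 → 2.034 bits.

2.034 bits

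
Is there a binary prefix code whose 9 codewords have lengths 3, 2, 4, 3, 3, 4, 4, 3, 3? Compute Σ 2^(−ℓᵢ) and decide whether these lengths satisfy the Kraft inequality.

1.0625; no

With common denominator 2^4 = 16: Σ 2^(−ℓᵢ) = 2/16 + 4/16 + 1/16 + 2/16 + 2/16 + 1/16 + 1/16 + 2/16 + 2/16 = 17/16 = 1.0625.
Kraft's inequality requires Σ ≤ 1; here Σ = 1.0625 > 1, so no such prefix code exists.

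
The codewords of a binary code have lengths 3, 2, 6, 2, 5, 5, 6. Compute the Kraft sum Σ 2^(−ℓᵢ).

0.71875

With common denominator 2^6 = 64: Σ 2^(−ℓᵢ) = 8/64 + 16/64 + 1/64 + 16/64 + 2/64 + 2/64 + 1/64 = 46/64 = 0.71875.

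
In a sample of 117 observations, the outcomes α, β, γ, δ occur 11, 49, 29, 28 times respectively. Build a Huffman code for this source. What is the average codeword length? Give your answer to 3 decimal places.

1.915 bits/symbol

Probabilities are the counts divided by 117.
Repeatedly combine the two least-probable nodes; the expected code length is the sum of the merged weights.
merge 11/117 + 28/117 → 1/3
merge 29/117 + 1/3 → 68/117
merge 49/117 + 68/117 → 1
L = 1/3 + 68/117 + 1 = 224/117 ≈ 1.915 bits/symbol.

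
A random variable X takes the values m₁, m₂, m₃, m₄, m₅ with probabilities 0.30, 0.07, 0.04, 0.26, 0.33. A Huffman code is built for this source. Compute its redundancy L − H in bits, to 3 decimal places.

Entropy H = −Σ p log₂ p ≈ 2.0085 bits.
Huffman merges: 1/25+7/100→11/100; 11/100+13/50→37/100; 3/10+33/100→63/100; 37/100+63/100→1. L = 211/100 ≈ 2.1100.
L − H = 2.1100 − 2.0085 = 0.101 bits.

0.101 bits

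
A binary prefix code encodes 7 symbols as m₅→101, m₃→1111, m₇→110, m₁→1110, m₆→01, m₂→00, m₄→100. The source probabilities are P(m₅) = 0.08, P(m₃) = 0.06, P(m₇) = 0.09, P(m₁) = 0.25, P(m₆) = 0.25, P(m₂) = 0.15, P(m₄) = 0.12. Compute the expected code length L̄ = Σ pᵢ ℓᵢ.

L̄ = Σ pᵢ·ℓᵢ = 0.08·3 + 0.06·4 + 0.09·3 + 0.25·4 + 0.25·2 + 0.15·2 + 0.12·3 = 2.91 bits/symbol.

2.91 bits/symbol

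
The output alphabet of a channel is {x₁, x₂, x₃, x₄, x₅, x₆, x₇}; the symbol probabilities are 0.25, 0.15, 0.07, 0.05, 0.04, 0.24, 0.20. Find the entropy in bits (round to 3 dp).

2.539 bits

H = −Σ pᵢ log₂ pᵢ.
−0.25·log₂(0.25) = 0.5000
−0.15·log₂(0.15) = 0.4105
−0.07·log₂(0.07) = 0.2686
−0.05·log₂(0.05) = 0.2161
−0.04·log₂(0.04) = 0.1858
−0.24·log₂(0.24) = 0.4941
−0.20·log₂(0.20) = 0.4644
Sum ≈ 2.5395 → 2.539 bits.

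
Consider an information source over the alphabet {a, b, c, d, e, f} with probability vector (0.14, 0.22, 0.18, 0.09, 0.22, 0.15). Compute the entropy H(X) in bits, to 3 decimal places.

H = −Σ pᵢ log₂ pᵢ.
−0.14·log₂(0.14) = 0.3971
−0.22·log₂(0.22) = 0.4806
−0.18·log₂(0.18) = 0.4453
−0.09·log₂(0.09) = 0.3127
−0.22·log₂(0.22) = 0.4806
−0.15·log₂(0.15) = 0.4105
Sum ≈ 2.5268 → 2.527 bits.

2.527 bits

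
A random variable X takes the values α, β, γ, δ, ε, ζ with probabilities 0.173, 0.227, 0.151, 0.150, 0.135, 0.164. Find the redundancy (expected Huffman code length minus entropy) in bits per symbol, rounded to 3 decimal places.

Entropy H = −Σ p log₂ p ≈ 2.5636 bits.
Huffman merges: 27/200+3/20→57/200; 151/1000+41/250→63/200; 173/1000+227/1000→2/5; 57/200+63/200→3/5; 2/5+3/5→1. L = 13/5 ≈ 2.6000.
L − H = 2.6000 − 2.5636 = 0.036 bits.

0.036 bits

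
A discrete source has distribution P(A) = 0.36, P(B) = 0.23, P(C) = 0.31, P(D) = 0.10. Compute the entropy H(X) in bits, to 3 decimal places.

1.874 bits

H = −Σ pᵢ log₂ pᵢ.
−0.36·log₂(0.36) = 0.5306
−0.23·log₂(0.23) = 0.4877
−0.31·log₂(0.31) = 0.5238
−0.10·log₂(0.10) = 0.3322
Sum ≈ 1.8743 → 1.874 bits.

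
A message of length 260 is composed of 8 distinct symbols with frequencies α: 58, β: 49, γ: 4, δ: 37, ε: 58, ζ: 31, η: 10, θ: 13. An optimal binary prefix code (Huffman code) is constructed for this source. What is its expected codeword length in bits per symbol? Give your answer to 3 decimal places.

2.712 bits/symbol

Probabilities are the counts divided by 260.
Repeatedly combine the two least-probable nodes; the expected code length is the sum of the merged weights.
merge 1/65 + 1/26 → 7/130
merge 1/20 + 7/130 → 27/260
merge 27/260 + 31/260 → 29/130
merge 37/260 + 49/260 → 43/130
merge 29/130 + 29/130 → 29/65
merge 29/130 + 43/130 → 36/65
merge 29/65 + 36/65 → 1
L = 7/130 + 27/260 + 29/130 + 43/130 + 29/65 + 36/65 + 1 = 141/52 ≈ 2.712 bits/symbol.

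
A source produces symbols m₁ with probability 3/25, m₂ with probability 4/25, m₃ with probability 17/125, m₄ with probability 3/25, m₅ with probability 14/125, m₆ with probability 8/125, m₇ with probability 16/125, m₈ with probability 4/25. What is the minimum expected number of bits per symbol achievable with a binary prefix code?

Repeatedly combine the two least-probable nodes; the expected code length is the sum of the merged weights.
merge 8/125 + 14/125 → 22/125
merge 3/25 + 3/25 → 6/25
merge 16/125 + 17/125 → 33/125
merge 4/25 + 4/25 → 8/25
merge 22/125 + 6/25 → 52/125
merge 33/125 + 8/25 → 73/125
merge 52/125 + 73/125 → 1
L = 22/125 + 6/25 + 33/125 + 8/25 + 52/125 + 73/125 + 1 = 3 bits/symbol.

3 bits/symbol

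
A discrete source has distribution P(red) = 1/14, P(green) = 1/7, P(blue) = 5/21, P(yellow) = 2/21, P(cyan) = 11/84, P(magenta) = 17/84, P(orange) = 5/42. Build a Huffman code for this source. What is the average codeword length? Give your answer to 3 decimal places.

2.726 bits/symbol

Repeatedly combine the two least-probable nodes; the expected code length is the sum of the merged weights.
merge 1/14 + 2/21 → 1/6
merge 5/42 + 11/84 → 1/4
merge 1/7 + 1/6 → 13/42
merge 17/84 + 5/21 → 37/84
merge 1/4 + 13/42 → 47/84
merge 37/84 + 47/84 → 1
L = 1/6 + 1/4 + 13/42 + 37/84 + 47/84 + 1 = 229/84 ≈ 2.726 bits/symbol.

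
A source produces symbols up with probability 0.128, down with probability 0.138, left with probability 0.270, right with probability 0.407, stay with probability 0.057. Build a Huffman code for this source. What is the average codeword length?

2.101 bits/symbol

Repeatedly combine the two least-probable nodes; the expected code length is the sum of the merged weights.
merge 57/1000 + 16/125 → 37/200
merge 69/500 + 37/200 → 323/1000
merge 27/100 + 323/1000 → 593/1000
merge 407/1000 + 593/1000 → 1
L = 37/200 + 323/1000 + 593/1000 + 1 = 2101/1000 = 2.101 bits/symbol.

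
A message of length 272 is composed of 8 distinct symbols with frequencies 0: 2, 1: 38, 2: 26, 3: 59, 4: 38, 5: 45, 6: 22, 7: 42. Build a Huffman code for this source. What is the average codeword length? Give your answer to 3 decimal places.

2.871 bits/symbol

Probabilities are the counts divided by 272.
Repeatedly combine the two least-probable nodes; the expected code length is the sum of the merged weights.
merge 1/136 + 11/136 → 3/34
merge 3/34 + 13/136 → 25/136
merge 19/136 + 19/136 → 19/68
merge 21/136 + 45/272 → 87/272
merge 25/136 + 59/272 → 109/272
merge 19/68 + 87/272 → 163/272
merge 109/272 + 163/272 → 1
L = 3/34 + 25/136 + 19/68 + 87/272 + 109/272 + 163/272 + 1 = 781/272 ≈ 2.871 bits/symbol.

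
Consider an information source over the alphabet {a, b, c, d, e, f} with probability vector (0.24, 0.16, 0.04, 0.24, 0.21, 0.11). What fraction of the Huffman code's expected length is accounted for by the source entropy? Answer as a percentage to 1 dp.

98.4%

Entropy H = −Σ p log₂ p ≈ 2.4202 bits.
Huffman merges: 1/25+11/100→3/20; 3/20+4/25→31/100; 21/100+6/25→9/20; 6/25+31/100→11/20; 9/20+11/20→1. L = 123/50 ≈ 2.4600.
Efficiency = H/L = 2.4202/2.4600 = 98.4%.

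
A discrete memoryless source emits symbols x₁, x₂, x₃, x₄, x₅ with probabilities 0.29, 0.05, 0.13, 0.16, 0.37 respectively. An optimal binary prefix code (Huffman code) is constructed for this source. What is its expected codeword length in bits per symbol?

Repeatedly combine the two least-probable nodes; the expected code length is the sum of the merged weights.
merge 1/20 + 13/100 → 9/50
merge 4/25 + 9/50 → 17/50
merge 29/100 + 17/50 → 63/100
merge 37/100 + 63/100 → 1
L = 9/50 + 17/50 + 63/100 + 1 = 43/20 = 2.15 bits/symbol.

2.15 bits/symbol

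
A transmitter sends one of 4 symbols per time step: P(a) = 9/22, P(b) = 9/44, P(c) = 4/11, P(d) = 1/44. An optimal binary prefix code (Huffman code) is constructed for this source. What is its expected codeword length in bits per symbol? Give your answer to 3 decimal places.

1.818 bits/symbol

Repeatedly combine the two least-probable nodes; the expected code length is the sum of the merged weights.
merge 1/44 + 9/44 → 5/22
merge 5/22 + 4/11 → 13/22
merge 9/22 + 13/22 → 1
L = 5/22 + 13/22 + 1 = 20/11 ≈ 1.818 bits/symbol.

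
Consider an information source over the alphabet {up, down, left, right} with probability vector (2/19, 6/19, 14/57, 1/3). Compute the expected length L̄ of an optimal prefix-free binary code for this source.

Repeatedly combine the two least-probable nodes; the expected code length is the sum of the merged weights.
merge 2/19 + 14/57 → 20/57
merge 6/19 + 1/3 → 37/57
merge 20/57 + 37/57 → 1
L = 20/57 + 37/57 + 1 = 2 bits/symbol.

2 bits/symbol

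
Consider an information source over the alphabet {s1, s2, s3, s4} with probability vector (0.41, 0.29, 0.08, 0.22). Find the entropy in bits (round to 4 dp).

H = −Σ pᵢ log₂ pᵢ.
−0.41·log₂(0.41) = 0.5274
−0.29·log₂(0.29) = 0.5179
−0.08·log₂(0.08) = 0.2915
−0.22·log₂(0.22) = 0.4806
Sum ≈ 1.8174 → 1.8174 bits.

1.8174 bits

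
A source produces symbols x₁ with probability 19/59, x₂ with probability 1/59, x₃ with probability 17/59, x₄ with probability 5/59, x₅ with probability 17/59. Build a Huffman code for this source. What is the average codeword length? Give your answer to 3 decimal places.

Repeatedly combine the two least-probable nodes; the expected code length is the sum of the merged weights.
merge 1/59 + 5/59 → 6/59
merge 6/59 + 17/59 → 23/59
merge 17/59 + 19/59 → 36/59
merge 23/59 + 36/59 → 1
L = 6/59 + 23/59 + 36/59 + 1 = 124/59 ≈ 2.102 bits/symbol.

2.102 bits/symbol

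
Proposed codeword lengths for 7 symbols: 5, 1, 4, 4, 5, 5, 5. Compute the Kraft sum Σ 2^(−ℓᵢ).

0.75

With common denominator 2^5 = 32: Σ 2^(−ℓᵢ) = 1/32 + 16/32 + 2/32 + 2/32 + 1/32 + 1/32 + 1/32 = 24/32 = 0.75.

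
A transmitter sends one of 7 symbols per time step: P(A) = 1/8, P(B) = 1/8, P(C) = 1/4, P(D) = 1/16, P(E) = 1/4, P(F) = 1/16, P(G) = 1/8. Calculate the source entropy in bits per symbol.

2.625 bits

Each probability is a power of 1/2, so log₂(1/p) is an integer.
H = Σ p·log₂(1/p) = 1/8·3 + 1/8·3 + 1/4·2 + 1/16·4 + 1/4·2 + 1/16·4 + 1/8·3 = 2.625 bits.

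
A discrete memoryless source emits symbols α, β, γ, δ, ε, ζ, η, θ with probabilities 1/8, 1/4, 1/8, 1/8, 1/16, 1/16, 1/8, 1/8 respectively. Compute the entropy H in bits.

Each probability is a power of 1/2, so log₂(1/p) is an integer.
H = Σ p·log₂(1/p) = 1/8·3 + 1/4·2 + 1/8·3 + 1/8·3 + 1/16·4 + 1/16·4 + 1/8·3 + 1/8·3 = 2.875 bits.

2.875 bits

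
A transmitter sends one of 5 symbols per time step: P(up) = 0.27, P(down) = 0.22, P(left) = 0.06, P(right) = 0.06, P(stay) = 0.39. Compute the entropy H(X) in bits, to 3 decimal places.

2.007 bits

H = −Σ pᵢ log₂ pᵢ.
−0.27·log₂(0.27) = 0.5100
−0.22·log₂(0.22) = 0.4806
−0.06·log₂(0.06) = 0.2435
−0.06·log₂(0.06) = 0.2435
−0.39·log₂(0.39) = 0.5298
Sum ≈ 2.0075 → 2.007 bits.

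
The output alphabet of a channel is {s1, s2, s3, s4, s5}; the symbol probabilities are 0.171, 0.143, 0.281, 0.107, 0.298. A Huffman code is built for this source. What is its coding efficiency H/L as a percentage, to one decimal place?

98.5%

Entropy H = −Σ p log₂ p ≈ 2.2170 bits.
Huffman merges: 107/1000+143/1000→1/4; 171/1000+1/4→421/1000; 281/1000+149/500→579/1000; 421/1000+579/1000→1. L = 9/4 ≈ 2.2500.
Efficiency = H/L = 2.2170/2.2500 = 98.5%.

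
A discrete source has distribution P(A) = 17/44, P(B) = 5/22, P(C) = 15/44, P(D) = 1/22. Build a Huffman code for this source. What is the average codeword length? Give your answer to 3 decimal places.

1.886 bits/symbol

Repeatedly combine the two least-probable nodes; the expected code length is the sum of the merged weights.
merge 1/22 + 5/22 → 3/11
merge 3/11 + 15/44 → 27/44
merge 17/44 + 27/44 → 1
L = 3/11 + 27/44 + 1 = 83/44 ≈ 1.886 bits/symbol.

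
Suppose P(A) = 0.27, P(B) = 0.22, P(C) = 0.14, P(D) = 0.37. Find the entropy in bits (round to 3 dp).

1.918 bits

H = −Σ pᵢ log₂ pᵢ.
−0.27·log₂(0.27) = 0.5100
−0.22·log₂(0.22) = 0.4806
−0.14·log₂(0.14) = 0.3971
−0.37·log₂(0.37) = 0.5307
Sum ≈ 1.9184 → 1.918 bits.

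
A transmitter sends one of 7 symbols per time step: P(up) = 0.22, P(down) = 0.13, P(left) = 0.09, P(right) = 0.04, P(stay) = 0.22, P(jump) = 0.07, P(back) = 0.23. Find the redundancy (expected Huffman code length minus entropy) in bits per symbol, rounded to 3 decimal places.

Entropy H = −Σ p log₂ p ≈ 2.5984 bits.
Huffman merges: 1/25+7/100→11/100; 9/100+11/100→1/5; 13/100+1/5→33/100; 11/50+11/50→11/25; 23/100+33/100→14/25; 11/25+14/25→1. L = 66/25 ≈ 2.6400.
L − H = 2.6400 − 2.5984 = 0.042 bits.

0.042 bits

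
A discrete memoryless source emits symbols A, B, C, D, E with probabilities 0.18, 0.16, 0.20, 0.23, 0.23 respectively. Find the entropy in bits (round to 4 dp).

2.3080 bits

H = −Σ pᵢ log₂ pᵢ.
−0.18·log₂(0.18) = 0.4453
−0.16·log₂(0.16) = 0.4230
−0.20·log₂(0.20) = 0.4644
−0.23·log₂(0.23) = 0.4877
−0.23·log₂(0.23) = 0.4877
Sum ≈ 2.3080 → 2.3080 bits.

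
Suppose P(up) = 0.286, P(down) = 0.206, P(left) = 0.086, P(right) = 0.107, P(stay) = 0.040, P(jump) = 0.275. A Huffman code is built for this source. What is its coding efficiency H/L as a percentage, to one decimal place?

Entropy H = −Σ p log₂ p ≈ 2.3334 bits.
Huffman merges: 1/25+43/500→63/500; 107/1000+63/500→233/1000; 103/500+233/1000→439/1000; 11/40+143/500→561/1000; 439/1000+561/1000→1. L = 2359/1000 ≈ 2.3590.
Efficiency = H/L = 2.3334/2.3590 = 98.9%.

98.9%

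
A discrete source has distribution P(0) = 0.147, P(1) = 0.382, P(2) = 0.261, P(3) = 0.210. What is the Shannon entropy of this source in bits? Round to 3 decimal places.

1.916 bits

H = −Σ pᵢ log₂ pᵢ.
−0.147·log₂(0.147) = 0.4066
−0.382·log₂(0.382) = 0.5304
−0.261·log₂(0.261) = 0.5058
−0.210·log₂(0.210) = 0.4728
Sum ≈ 1.9156 → 1.916 bits.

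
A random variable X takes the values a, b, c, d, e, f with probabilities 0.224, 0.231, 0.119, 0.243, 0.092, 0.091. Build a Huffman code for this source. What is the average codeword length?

2.485 bits/symbol

Repeatedly combine the two least-probable nodes; the expected code length is the sum of the merged weights.
merge 91/1000 + 23/250 → 183/1000
merge 119/1000 + 183/1000 → 151/500
merge 28/125 + 231/1000 → 91/200
merge 243/1000 + 151/500 → 109/200
merge 91/200 + 109/200 → 1
L = 183/1000 + 151/500 + 91/200 + 109/200 + 1 = 497/200 = 2.485 bits/symbol.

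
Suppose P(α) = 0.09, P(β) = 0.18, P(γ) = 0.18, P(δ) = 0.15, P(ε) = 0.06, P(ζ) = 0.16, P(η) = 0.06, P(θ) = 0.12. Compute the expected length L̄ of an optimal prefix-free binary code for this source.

Repeatedly combine the two least-probable nodes; the expected code length is the sum of the merged weights.
merge 3/50 + 3/50 → 3/25
merge 9/100 + 3/25 → 21/100
merge 3/25 + 3/20 → 27/100
merge 4/25 + 9/50 → 17/50
merge 9/50 + 21/100 → 39/100
merge 27/100 + 17/50 → 61/100
merge 39/100 + 61/100 → 1
L = 3/25 + 21/100 + 27/100 + 17/50 + 39/100 + 61/100 + 1 = 147/50 = 2.94 bits/symbol.

2.94 bits/symbol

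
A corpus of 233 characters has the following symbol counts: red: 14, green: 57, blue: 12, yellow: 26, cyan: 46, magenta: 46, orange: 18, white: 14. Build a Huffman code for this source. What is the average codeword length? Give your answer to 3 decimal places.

2.807 bits/symbol

Probabilities are the counts divided by 233.
Repeatedly combine the two least-probable nodes; the expected code length is the sum of the merged weights.
merge 12/233 + 14/233 → 26/233
merge 14/233 + 18/233 → 32/233
merge 26/233 + 26/233 → 52/233
merge 32/233 + 46/233 → 78/233
merge 46/233 + 52/233 → 98/233
merge 57/233 + 78/233 → 135/233
merge 98/233 + 135/233 → 1
L = 26/233 + 32/233 + 52/233 + 78/233 + 98/233 + 135/233 + 1 = 654/233 ≈ 2.807 bits/symbol.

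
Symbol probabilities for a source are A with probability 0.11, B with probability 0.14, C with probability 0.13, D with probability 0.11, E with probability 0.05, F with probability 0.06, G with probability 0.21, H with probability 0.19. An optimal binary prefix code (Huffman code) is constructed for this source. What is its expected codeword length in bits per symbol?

2.9 bits/symbol

Repeatedly combine the two least-probable nodes; the expected code length is the sum of the merged weights.
merge 1/20 + 3/50 → 11/100
merge 11/100 + 11/100 → 11/50
merge 11/100 + 13/100 → 6/25
merge 7/50 + 19/100 → 33/100
merge 21/100 + 11/50 → 43/100
merge 6/25 + 33/100 → 57/100
merge 43/100 + 57/100 → 1
L = 11/100 + 11/50 + 6/25 + 33/100 + 43/100 + 57/100 + 1 = 29/10 = 2.9 bits/symbol.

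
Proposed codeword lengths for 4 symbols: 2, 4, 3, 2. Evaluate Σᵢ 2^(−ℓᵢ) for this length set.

0.6875

With common denominator 2^4 = 16: Σ 2^(−ℓᵢ) = 4/16 + 1/16 + 2/16 + 4/16 = 11/16 = 0.6875.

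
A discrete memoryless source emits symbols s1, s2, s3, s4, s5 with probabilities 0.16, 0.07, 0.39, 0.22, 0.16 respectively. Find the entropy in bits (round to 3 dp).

2.125 bits

H = −Σ pᵢ log₂ pᵢ.
−0.16·log₂(0.16) = 0.4230
−0.07·log₂(0.07) = 0.2686
−0.39·log₂(0.39) = 0.5298
−0.22·log₂(0.22) = 0.4806
−0.16·log₂(0.16) = 0.4230
Sum ≈ 2.1250 → 2.125 bits.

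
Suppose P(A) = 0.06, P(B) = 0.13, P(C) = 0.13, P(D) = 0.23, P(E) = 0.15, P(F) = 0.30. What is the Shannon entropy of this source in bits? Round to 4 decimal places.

H = −Σ pᵢ log₂ pᵢ.
−0.06·log₂(0.06) = 0.2435
−0.13·log₂(0.13) = 0.3826
−0.13·log₂(0.13) = 0.3826
−0.23·log₂(0.23) = 0.4877
−0.15·log₂(0.15) = 0.4105
−0.30·log₂(0.30) = 0.5211
Sum ≈ 2.4281 → 2.4281 bits.

2.4281 bits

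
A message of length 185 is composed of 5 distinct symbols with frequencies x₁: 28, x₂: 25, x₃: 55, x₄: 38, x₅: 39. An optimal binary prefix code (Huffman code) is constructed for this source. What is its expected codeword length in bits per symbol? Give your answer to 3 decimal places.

Probabilities are the counts divided by 185.
Repeatedly combine the two least-probable nodes; the expected code length is the sum of the merged weights.
merge 5/37 + 28/185 → 53/185
merge 38/185 + 39/185 → 77/185
merge 53/185 + 11/37 → 108/185
merge 77/185 + 108/185 → 1
L = 53/185 + 77/185 + 108/185 + 1 = 423/185 ≈ 2.286 bits/symbol.

2.286 bits/symbol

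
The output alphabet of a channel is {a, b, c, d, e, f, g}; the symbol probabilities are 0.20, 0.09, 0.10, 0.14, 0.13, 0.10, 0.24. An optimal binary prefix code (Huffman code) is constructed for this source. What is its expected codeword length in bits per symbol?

2.75 bits/symbol

Repeatedly combine the two least-probable nodes; the expected code length is the sum of the merged weights.
merge 9/100 + 1/10 → 19/100
merge 1/10 + 13/100 → 23/100
merge 7/50 + 19/100 → 33/100
merge 1/5 + 23/100 → 43/100
merge 6/25 + 33/100 → 57/100
merge 43/100 + 57/100 → 1
L = 19/100 + 23/100 + 33/100 + 43/100 + 57/100 + 1 = 11/4 = 2.75 bits/symbol.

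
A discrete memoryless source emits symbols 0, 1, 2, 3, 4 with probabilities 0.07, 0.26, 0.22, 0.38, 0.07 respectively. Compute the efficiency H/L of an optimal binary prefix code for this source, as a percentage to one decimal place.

Entropy H = −Σ p log₂ p ≈ 2.0534 bits.
Huffman merges: 7/100+7/100→7/50; 7/50+11/50→9/25; 13/50+9/25→31/50; 19/50+31/50→1. L = 53/25 ≈ 2.1200.
Efficiency = H/L = 2.0534/2.1200 = 96.9%.

96.9%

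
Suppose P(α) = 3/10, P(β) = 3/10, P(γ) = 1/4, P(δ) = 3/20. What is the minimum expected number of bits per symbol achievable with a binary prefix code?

Repeatedly combine the two least-probable nodes; the expected code length is the sum of the merged weights.
merge 3/20 + 1/4 → 2/5
merge 3/10 + 3/10 → 3/5
merge 2/5 + 3/5 → 1
L = 2/5 + 3/5 + 1 = 2 bits/symbol.

2 bits/symbol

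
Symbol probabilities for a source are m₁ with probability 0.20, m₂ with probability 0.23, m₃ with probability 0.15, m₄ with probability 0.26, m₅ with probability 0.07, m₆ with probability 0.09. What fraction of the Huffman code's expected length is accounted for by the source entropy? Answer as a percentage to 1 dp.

Entropy H = −Σ p log₂ p ≈ 2.4491 bits.
Huffman merges: 7/100+9/100→4/25; 3/20+4/25→31/100; 1/5+23/100→43/100; 13/50+31/100→57/100; 43/100+57/100→1. L = 247/100 ≈ 2.4700.
Efficiency = H/L = 2.4491/2.4700 = 99.2%.

99.2%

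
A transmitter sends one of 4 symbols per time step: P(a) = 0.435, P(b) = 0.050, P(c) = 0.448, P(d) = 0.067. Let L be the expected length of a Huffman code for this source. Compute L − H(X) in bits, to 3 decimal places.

Entropy H = −Σ p log₂ p ≈ 1.5187 bits.
Huffman merges: 1/20+67/1000→117/1000; 117/1000+87/200→69/125; 56/125+69/125→1. L = 1669/1000 ≈ 1.6690.
L − H = 1.6690 − 1.5187 = 0.150 bits.

0.150 bits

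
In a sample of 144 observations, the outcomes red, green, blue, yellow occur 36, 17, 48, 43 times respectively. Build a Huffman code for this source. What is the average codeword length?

Probabilities are the counts divided by 144.
Repeatedly combine the two least-probable nodes; the expected code length is the sum of the merged weights.
merge 17/144 + 1/4 → 53/144
merge 43/144 + 1/3 → 91/144
merge 53/144 + 91/144 → 1
L = 53/144 + 91/144 + 1 = 2 bits/symbol.

2 bits/symbol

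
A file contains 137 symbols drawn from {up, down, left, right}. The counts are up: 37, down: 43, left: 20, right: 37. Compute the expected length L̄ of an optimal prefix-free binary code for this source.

2 bits/symbol

Probabilities are the counts divided by 137.
Repeatedly combine the two least-probable nodes; the expected code length is the sum of the merged weights.
merge 20/137 + 37/137 → 57/137
merge 37/137 + 43/137 → 80/137
merge 57/137 + 80/137 → 1
L = 57/137 + 80/137 + 1 = 2 bits/symbol.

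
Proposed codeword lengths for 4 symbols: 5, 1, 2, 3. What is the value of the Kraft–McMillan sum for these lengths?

0.90625

With common denominator 2^5 = 32: Σ 2^(−ℓᵢ) = 1/32 + 16/32 + 8/32 + 4/32 = 29/32 = 0.90625.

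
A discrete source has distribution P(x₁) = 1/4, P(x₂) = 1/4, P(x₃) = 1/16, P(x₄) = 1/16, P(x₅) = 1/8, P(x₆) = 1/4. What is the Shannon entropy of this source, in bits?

Each probability is a power of 1/2, so log₂(1/p) is an integer.
H = Σ p·log₂(1/p) = 1/4·2 + 1/4·2 + 1/16·4 + 1/16·4 + 1/8·3 + 1/4·2 = 2.375 bits.

2.375 bits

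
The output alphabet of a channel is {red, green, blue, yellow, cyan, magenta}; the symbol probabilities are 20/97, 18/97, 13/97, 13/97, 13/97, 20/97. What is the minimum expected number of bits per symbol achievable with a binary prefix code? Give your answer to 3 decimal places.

2.588 bits/symbol

Repeatedly combine the two least-probable nodes; the expected code length is the sum of the merged weights.
merge 13/97 + 13/97 → 26/97
merge 13/97 + 18/97 → 31/97
merge 20/97 + 20/97 → 40/97
merge 26/97 + 31/97 → 57/97
merge 40/97 + 57/97 → 1
L = 26/97 + 31/97 + 40/97 + 57/97 + 1 = 251/97 ≈ 2.588 bits/symbol.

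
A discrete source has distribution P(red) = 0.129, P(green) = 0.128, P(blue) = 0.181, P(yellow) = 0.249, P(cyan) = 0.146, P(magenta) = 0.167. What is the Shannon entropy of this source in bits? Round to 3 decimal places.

2.543 bits

H = −Σ pᵢ log₂ pᵢ.
−0.129·log₂(0.129) = 0.3811
−0.128·log₂(0.128) = 0.3796
−0.181·log₂(0.181) = 0.4463
−0.249·log₂(0.249) = 0.4994
−0.146·log₂(0.146) = 0.4053
−0.167·log₂(0.167) = 0.4312
Sum ≈ 2.5430 → 2.543 bits.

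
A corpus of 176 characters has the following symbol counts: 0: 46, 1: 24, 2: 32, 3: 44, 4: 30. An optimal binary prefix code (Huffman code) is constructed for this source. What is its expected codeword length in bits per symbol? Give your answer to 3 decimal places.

2.307 bits/symbol

Probabilities are the counts divided by 176.
Repeatedly combine the two least-probable nodes; the expected code length is the sum of the merged weights.
merge 3/22 + 15/88 → 27/88
merge 2/11 + 1/4 → 19/44
merge 23/88 + 27/88 → 25/44
merge 19/44 + 25/44 → 1
L = 27/88 + 19/44 + 25/44 + 1 = 203/88 ≈ 2.307 bits/symbol.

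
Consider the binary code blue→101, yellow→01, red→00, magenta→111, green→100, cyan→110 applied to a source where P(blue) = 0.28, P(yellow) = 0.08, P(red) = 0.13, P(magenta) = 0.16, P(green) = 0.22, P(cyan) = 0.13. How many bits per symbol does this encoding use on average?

2.79 bits/symbol

L̄ = Σ pᵢ·ℓᵢ = 0.28·3 + 0.08·2 + 0.13·2 + 0.16·3 + 0.22·3 + 0.13·3 = 2.79 bits/symbol.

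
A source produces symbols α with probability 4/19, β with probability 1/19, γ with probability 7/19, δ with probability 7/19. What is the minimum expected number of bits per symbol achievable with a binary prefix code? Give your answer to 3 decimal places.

1.895 bits/symbol

Repeatedly combine the two least-probable nodes; the expected code length is the sum of the merged weights.
merge 1/19 + 4/19 → 5/19
merge 5/19 + 7/19 → 12/19
merge 7/19 + 12/19 → 1
L = 5/19 + 12/19 + 1 = 36/19 ≈ 1.895 bits/symbol.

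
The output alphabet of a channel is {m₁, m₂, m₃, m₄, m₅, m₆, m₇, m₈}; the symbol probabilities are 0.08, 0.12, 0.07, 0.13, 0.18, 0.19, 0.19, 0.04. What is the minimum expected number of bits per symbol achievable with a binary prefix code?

Repeatedly combine the two least-probable nodes; the expected code length is the sum of the merged weights.
merge 1/25 + 7/100 → 11/100
merge 2/25 + 11/100 → 19/100
merge 3/25 + 13/100 → 1/4
merge 9/50 + 19/100 → 37/100
merge 19/100 + 19/100 → 19/50
merge 1/4 + 37/100 → 31/50
merge 19/50 + 31/50 → 1
L = 11/100 + 19/100 + 1/4 + 37/100 + 19/50 + 31/50 + 1 = 73/25 = 2.92 bits/symbol.

2.92 bits/symbol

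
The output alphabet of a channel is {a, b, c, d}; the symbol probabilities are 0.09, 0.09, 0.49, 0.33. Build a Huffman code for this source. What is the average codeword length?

1.69 bits/symbol

Repeatedly combine the two least-probable nodes; the expected code length is the sum of the merged weights.
merge 9/100 + 9/100 → 9/50
merge 9/50 + 33/100 → 51/100
merge 49/100 + 51/100 → 1
L = 9/50 + 51/100 + 1 = 169/100 = 1.69 bits/symbol.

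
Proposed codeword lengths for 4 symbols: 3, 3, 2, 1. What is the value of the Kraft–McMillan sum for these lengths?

1

With common denominator 2^3 = 8: Σ 2^(−ℓᵢ) = 1/8 + 1/8 + 2/8 + 4/8 = 8/8 = 1.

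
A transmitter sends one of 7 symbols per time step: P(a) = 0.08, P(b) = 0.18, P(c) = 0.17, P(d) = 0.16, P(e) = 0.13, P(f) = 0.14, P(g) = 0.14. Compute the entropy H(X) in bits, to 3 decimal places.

2.771 bits

H = −Σ pᵢ log₂ pᵢ.
−0.08·log₂(0.08) = 0.2915
−0.18·log₂(0.18) = 0.4453
−0.17·log₂(0.17) = 0.4346
−0.16·log₂(0.16) = 0.4230
−0.13·log₂(0.13) = 0.3826
−0.14·log₂(0.14) = 0.3971
−0.14·log₂(0.14) = 0.3971
Sum ≈ 2.7713 → 2.771 bits.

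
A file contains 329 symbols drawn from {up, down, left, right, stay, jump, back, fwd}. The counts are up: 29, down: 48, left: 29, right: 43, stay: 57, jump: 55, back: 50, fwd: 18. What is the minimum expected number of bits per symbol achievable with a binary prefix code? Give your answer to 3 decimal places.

2.970 bits/symbol

Probabilities are the counts divided by 329.
Repeatedly combine the two least-probable nodes; the expected code length is the sum of the merged weights.
merge 18/329 + 29/329 → 1/7
merge 29/329 + 43/329 → 72/329
merge 1/7 + 48/329 → 95/329
merge 50/329 + 55/329 → 15/47
merge 57/329 + 72/329 → 129/329
merge 95/329 + 15/47 → 200/329
merge 129/329 + 200/329 → 1
L = 1/7 + 72/329 + 95/329 + 15/47 + 129/329 + 200/329 + 1 = 977/329 ≈ 2.970 bits/symbol.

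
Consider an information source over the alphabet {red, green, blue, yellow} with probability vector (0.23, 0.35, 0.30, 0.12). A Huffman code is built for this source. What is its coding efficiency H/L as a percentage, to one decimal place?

95.3%

Entropy H = −Σ p log₂ p ≈ 1.9059 bits.
Huffman merges: 3/25+23/100→7/20; 3/10+7/20→13/20; 7/20+13/20→1. L = 2 ≈ 2.0000.
Efficiency = H/L = 1.9059/2.0000 = 95.3%.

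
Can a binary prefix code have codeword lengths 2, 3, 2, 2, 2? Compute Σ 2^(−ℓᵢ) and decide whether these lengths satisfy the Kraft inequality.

1.125; no

With common denominator 2^3 = 8: Σ 2^(−ℓᵢ) = 2/8 + 1/8 + 2/8 + 2/8 + 2/8 = 9/8 = 1.125.
Kraft's inequality requires Σ ≤ 1; here Σ = 1.125 > 1, so no such prefix code exists.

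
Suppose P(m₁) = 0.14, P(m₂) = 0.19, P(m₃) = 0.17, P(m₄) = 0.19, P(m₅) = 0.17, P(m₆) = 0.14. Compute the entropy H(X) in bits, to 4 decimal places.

2.5738 bits

H = −Σ pᵢ log₂ pᵢ.
−0.14·log₂(0.14) = 0.3971
−0.19·log₂(0.19) = 0.4552
−0.17·log₂(0.17) = 0.4346
−0.19·log₂(0.19) = 0.4552
−0.17·log₂(0.17) = 0.4346
−0.14·log₂(0.14) = 0.3971
Sum ≈ 2.5738 → 2.5738 bits.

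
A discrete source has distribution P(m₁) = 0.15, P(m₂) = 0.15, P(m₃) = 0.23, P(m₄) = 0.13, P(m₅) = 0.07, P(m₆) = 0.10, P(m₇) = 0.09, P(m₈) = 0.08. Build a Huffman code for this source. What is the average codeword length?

2.92 bits/symbol

Repeatedly combine the two least-probable nodes; the expected code length is the sum of the merged weights.
merge 7/100 + 2/25 → 3/20
merge 9/100 + 1/10 → 19/100
merge 13/100 + 3/20 → 7/25
merge 3/20 + 3/20 → 3/10
merge 19/100 + 23/100 → 21/50
merge 7/25 + 3/10 → 29/50
merge 21/50 + 29/50 → 1
L = 3/20 + 19/100 + 7/25 + 3/10 + 21/50 + 29/50 + 1 = 73/25 = 2.92 bits/symbol.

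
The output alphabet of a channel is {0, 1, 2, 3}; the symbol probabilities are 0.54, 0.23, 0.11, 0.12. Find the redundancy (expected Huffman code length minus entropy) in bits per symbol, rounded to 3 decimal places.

Entropy H = −Σ p log₂ p ≈ 1.6851 bits.
Huffman merges: 11/100+3/25→23/100; 23/100+23/100→23/50; 23/50+27/50→1. L = 169/100 ≈ 1.6900.
L − H = 1.6900 − 1.6851 = 0.005 bits.

0.005 bits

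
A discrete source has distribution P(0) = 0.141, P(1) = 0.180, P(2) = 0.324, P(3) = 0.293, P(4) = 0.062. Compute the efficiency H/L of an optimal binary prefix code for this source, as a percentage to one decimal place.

Entropy H = −Σ p log₂ p ≈ 2.1382 bits.
Huffman merges: 31/500+141/1000→203/1000; 9/50+203/1000→383/1000; 293/1000+81/250→617/1000; 383/1000+617/1000→1. L = 2203/1000 ≈ 2.2030.
Efficiency = H/L = 2.1382/2.2030 = 97.1%.

97.1%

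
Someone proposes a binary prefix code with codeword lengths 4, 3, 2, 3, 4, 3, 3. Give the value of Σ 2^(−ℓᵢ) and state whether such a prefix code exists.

0.875; yes

With common denominator 2^4 = 16: Σ 2^(−ℓᵢ) = 1/16 + 2/16 + 4/16 + 2/16 + 1/16 + 2/16 + 2/16 = 14/16 = 0.875.
Kraft's inequality requires Σ ≤ 1; here Σ = 0.875 ≤ 1, so such a prefix code exists.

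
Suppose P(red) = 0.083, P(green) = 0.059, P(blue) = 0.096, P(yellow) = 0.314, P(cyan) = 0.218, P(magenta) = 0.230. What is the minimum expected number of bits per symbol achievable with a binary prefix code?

2.38 bits/symbol

Repeatedly combine the two least-probable nodes; the expected code length is the sum of the merged weights.
merge 59/1000 + 83/1000 → 71/500
merge 12/125 + 71/500 → 119/500
merge 109/500 + 23/100 → 56/125
merge 119/500 + 157/500 → 69/125
merge 56/125 + 69/125 → 1
L = 71/500 + 119/500 + 56/125 + 69/125 + 1 = 119/50 = 2.38 bits/symbol.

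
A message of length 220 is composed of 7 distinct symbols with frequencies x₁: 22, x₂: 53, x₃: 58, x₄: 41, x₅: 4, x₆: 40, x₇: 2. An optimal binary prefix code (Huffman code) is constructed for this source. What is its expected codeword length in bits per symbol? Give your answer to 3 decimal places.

Probabilities are the counts divided by 220.
Repeatedly combine the two least-probable nodes; the expected code length is the sum of the merged weights.
merge 1/110 + 1/55 → 3/110
merge 3/110 + 1/10 → 7/55
merge 7/55 + 2/11 → 17/55
merge 41/220 + 53/220 → 47/110
merge 29/110 + 17/55 → 63/110
merge 47/110 + 63/110 → 1
L = 3/110 + 7/55 + 17/55 + 47/110 + 63/110 + 1 = 271/110 ≈ 2.464 bits/symbol.

2.464 bits/symbol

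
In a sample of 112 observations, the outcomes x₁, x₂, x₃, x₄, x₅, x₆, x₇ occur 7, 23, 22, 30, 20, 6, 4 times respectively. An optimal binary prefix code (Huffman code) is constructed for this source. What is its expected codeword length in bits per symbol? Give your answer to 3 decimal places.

2.571 bits/symbol

Probabilities are the counts divided by 112.
Repeatedly combine the two least-probable nodes; the expected code length is the sum of the merged weights.
merge 1/28 + 3/56 → 5/56
merge 1/16 + 5/56 → 17/112
merge 17/112 + 5/28 → 37/112
merge 11/56 + 23/112 → 45/112
merge 15/56 + 37/112 → 67/112
merge 45/112 + 67/112 → 1
L = 5/56 + 17/112 + 37/112 + 45/112 + 67/112 + 1 = 18/7 ≈ 2.571 bits/symbol.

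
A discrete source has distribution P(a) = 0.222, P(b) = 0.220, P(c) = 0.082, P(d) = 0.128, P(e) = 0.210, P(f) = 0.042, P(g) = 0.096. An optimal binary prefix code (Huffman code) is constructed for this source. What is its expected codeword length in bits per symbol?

Repeatedly combine the two least-probable nodes; the expected code length is the sum of the merged weights.
merge 21/500 + 41/500 → 31/250
merge 12/125 + 31/250 → 11/50
merge 16/125 + 21/100 → 169/500
merge 11/50 + 11/50 → 11/25
merge 111/500 + 169/500 → 14/25
merge 11/25 + 14/25 → 1
L = 31/250 + 11/50 + 169/500 + 11/25 + 14/25 + 1 = 1341/500 = 2.682 bits/symbol.

2.682 bits/symbol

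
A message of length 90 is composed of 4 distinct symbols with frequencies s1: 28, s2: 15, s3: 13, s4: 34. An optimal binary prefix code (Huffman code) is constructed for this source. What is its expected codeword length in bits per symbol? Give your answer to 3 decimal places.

Probabilities are the counts divided by 90.
Repeatedly combine the two least-probable nodes; the expected code length is the sum of the merged weights.
merge 13/90 + 1/6 → 14/45
merge 14/45 + 14/45 → 28/45
merge 17/45 + 28/45 → 1
L = 14/45 + 28/45 + 1 = 29/15 ≈ 1.933 bits/symbol.

1.933 bits/symbol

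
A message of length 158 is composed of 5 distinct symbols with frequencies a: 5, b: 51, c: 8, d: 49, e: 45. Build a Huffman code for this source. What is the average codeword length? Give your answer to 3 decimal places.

2.082 bits/symbol

Probabilities are the counts divided by 158.
Repeatedly combine the two least-probable nodes; the expected code length is the sum of the merged weights.
merge 5/158 + 4/79 → 13/158
merge 13/158 + 45/158 → 29/79
merge 49/158 + 51/158 → 50/79
merge 29/79 + 50/79 → 1
L = 13/158 + 29/79 + 50/79 + 1 = 329/158 ≈ 2.082 bits/symbol.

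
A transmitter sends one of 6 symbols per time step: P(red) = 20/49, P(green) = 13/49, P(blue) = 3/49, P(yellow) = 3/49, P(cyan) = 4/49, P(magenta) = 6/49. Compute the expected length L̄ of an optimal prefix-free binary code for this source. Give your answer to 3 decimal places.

Repeatedly combine the two least-probable nodes; the expected code length is the sum of the merged weights.
merge 3/49 + 3/49 → 6/49
merge 4/49 + 6/49 → 10/49
merge 6/49 + 10/49 → 16/49
merge 13/49 + 16/49 → 29/49
merge 20/49 + 29/49 → 1
L = 6/49 + 10/49 + 16/49 + 29/49 + 1 = 110/49 ≈ 2.245 bits/symbol.

2.245 bits/symbol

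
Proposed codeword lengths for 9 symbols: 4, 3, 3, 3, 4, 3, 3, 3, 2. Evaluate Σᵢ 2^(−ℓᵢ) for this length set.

1.125

With common denominator 2^4 = 16: Σ 2^(−ℓᵢ) = 1/16 + 2/16 + 2/16 + 2/16 + 1/16 + 2/16 + 2/16 + 2/16 + 4/16 = 18/16 = 1.125.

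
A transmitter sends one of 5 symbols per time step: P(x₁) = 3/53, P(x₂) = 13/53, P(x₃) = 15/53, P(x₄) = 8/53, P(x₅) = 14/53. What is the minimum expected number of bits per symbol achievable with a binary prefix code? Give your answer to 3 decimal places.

Repeatedly combine the two least-probable nodes; the expected code length is the sum of the merged weights.
merge 3/53 + 8/53 → 11/53
merge 11/53 + 13/53 → 24/53
merge 14/53 + 15/53 → 29/53
merge 24/53 + 29/53 → 1
L = 11/53 + 24/53 + 29/53 + 1 = 117/53 ≈ 2.208 bits/symbol.

2.208 bits/symbol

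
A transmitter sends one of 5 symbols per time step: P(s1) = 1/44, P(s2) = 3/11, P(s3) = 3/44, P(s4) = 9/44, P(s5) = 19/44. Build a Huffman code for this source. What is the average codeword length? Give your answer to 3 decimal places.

1.955 bits/symbol

Repeatedly combine the two least-probable nodes; the expected code length is the sum of the merged weights.
merge 1/44 + 3/44 → 1/11
merge 1/11 + 9/44 → 13/44
merge 3/11 + 13/44 → 25/44
merge 19/44 + 25/44 → 1
L = 1/11 + 13/44 + 25/44 + 1 = 43/22 ≈ 1.955 bits/symbol.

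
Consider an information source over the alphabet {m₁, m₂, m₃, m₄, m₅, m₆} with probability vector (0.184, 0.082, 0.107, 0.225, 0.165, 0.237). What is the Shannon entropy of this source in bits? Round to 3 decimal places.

2.496 bits

H = −Σ pᵢ log₂ pᵢ.
−0.184·log₂(0.184) = 0.4494
−0.082·log₂(0.082) = 0.2959
−0.107·log₂(0.107) = 0.3450
−0.225·log₂(0.225) = 0.4842
−0.165·log₂(0.165) = 0.4289
−0.237·log₂(0.237) = 0.4923
Sum ≈ 2.4956 → 2.496 bits.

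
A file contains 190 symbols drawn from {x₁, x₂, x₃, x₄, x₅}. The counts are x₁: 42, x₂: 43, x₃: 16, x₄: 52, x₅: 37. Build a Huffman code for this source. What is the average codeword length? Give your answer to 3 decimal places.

2.279 bits/symbol

Probabilities are the counts divided by 190.
Repeatedly combine the two least-probable nodes; the expected code length is the sum of the merged weights.
merge 8/95 + 37/190 → 53/190
merge 21/95 + 43/190 → 17/38
merge 26/95 + 53/190 → 21/38
merge 17/38 + 21/38 → 1
L = 53/190 + 17/38 + 21/38 + 1 = 433/190 ≈ 2.279 bits/symbol.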